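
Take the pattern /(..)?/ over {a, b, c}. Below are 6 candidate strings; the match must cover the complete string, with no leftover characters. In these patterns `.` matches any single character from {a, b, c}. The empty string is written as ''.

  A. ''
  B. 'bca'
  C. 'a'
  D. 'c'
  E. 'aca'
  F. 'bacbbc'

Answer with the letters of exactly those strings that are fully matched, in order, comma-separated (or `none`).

A → match
B → no match
C → no match
D → no match
E → no match
F → no match

A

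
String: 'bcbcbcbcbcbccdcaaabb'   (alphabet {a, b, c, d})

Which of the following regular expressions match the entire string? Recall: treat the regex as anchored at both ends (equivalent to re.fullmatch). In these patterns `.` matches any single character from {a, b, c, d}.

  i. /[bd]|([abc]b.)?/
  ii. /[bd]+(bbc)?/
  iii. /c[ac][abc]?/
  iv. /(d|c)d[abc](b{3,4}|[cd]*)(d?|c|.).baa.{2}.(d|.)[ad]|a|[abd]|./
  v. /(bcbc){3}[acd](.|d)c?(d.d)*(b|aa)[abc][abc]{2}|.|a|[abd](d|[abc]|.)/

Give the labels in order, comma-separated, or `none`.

i → no match
ii → no match
iii → no match — must start with 'c'
iv → no match
v → match

v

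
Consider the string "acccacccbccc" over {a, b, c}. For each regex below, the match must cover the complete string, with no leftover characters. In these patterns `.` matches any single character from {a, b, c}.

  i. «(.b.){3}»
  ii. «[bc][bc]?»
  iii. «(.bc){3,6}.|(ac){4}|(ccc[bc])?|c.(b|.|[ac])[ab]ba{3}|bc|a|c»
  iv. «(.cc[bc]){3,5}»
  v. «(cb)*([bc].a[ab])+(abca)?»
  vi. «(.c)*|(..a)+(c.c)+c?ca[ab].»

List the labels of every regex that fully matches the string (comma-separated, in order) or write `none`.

iv, vi

i → no match
ii → no match
iii → no match
iv → match
v → no match
vi → match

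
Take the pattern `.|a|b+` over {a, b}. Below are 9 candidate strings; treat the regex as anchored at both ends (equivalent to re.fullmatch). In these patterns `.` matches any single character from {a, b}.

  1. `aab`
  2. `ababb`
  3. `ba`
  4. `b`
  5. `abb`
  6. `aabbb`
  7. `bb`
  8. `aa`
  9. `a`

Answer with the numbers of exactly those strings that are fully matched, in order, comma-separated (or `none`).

4, 7, 9

1 → no match
2 → no match
3 → no match
4 → match
5 → no match
6 → no match
7 → match
8 → no match
9 → match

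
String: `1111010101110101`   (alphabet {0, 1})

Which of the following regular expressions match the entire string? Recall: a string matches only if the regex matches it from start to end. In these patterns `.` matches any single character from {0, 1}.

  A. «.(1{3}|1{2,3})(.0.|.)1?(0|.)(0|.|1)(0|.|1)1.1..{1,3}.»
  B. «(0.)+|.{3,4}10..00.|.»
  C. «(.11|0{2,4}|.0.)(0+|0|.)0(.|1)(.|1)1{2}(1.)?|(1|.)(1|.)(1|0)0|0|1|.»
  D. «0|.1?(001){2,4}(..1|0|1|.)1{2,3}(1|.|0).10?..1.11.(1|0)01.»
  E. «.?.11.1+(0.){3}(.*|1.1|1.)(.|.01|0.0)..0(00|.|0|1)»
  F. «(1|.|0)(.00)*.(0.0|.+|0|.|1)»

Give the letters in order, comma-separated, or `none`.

A → match
B → no match
C → no match
D → no match
E → no match
F → match

A, F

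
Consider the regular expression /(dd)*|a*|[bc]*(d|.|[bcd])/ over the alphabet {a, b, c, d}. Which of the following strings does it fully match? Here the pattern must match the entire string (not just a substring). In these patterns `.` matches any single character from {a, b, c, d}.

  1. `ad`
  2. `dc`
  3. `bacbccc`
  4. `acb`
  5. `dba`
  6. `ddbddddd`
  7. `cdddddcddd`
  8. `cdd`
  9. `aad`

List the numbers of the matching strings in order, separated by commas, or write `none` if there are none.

none

1 → no match
2 → no match
3 → no match
4 → no match
5 → no match
6 → no match
7 → no match
8 → no match
9 → no match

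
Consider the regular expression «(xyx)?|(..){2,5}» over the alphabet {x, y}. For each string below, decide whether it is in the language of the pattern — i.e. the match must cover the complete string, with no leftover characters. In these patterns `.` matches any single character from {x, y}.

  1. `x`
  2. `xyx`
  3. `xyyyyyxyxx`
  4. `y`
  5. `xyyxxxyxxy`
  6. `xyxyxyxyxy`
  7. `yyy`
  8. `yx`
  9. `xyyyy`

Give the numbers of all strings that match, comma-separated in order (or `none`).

1 → no match
2 → match
3 → match
4 → no match
5 → match
6 → match
7 → no match
8 → no match
9 → no match

2, 3, 5, 6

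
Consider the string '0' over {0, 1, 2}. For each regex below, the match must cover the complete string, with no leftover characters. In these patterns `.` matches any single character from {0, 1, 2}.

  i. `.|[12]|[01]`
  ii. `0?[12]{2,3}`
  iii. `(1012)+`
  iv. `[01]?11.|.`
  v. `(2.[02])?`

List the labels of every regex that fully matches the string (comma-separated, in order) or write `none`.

i, iv

i → match
ii → no match
iii → no match — must start with '1012'
iv → match
v → no match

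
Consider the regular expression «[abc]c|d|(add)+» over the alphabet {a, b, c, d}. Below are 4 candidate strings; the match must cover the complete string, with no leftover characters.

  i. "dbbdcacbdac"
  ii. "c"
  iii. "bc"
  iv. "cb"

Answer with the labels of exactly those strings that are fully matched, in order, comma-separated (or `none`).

i → no match
ii → no match
iii → match
iv → no match

iii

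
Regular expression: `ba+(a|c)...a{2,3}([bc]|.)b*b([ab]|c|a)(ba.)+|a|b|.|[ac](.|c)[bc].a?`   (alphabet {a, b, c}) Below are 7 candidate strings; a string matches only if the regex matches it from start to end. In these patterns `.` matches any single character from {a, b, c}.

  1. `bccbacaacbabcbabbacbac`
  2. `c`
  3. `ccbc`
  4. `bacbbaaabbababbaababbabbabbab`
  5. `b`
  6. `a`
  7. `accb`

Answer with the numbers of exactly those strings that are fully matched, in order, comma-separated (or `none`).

1 → no match
2 → match
3 → match
4 → match
5 → match
6 → match
7 → match

2, 3, 4, 5, 6, 7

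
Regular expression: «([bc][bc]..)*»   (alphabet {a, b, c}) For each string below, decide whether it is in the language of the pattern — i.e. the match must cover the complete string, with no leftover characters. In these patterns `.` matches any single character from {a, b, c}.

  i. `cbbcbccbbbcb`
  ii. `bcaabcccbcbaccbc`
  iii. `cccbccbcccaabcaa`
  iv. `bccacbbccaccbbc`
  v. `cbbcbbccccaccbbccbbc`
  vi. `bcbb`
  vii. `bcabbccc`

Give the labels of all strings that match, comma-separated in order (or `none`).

i, ii, iii, v, vi, vii

i. `cbbcbccbbbcb` → match
ii → match
iii → match
iv → no match
v → match
vi. `bcbb` → match
vii. `bcabbccc` → match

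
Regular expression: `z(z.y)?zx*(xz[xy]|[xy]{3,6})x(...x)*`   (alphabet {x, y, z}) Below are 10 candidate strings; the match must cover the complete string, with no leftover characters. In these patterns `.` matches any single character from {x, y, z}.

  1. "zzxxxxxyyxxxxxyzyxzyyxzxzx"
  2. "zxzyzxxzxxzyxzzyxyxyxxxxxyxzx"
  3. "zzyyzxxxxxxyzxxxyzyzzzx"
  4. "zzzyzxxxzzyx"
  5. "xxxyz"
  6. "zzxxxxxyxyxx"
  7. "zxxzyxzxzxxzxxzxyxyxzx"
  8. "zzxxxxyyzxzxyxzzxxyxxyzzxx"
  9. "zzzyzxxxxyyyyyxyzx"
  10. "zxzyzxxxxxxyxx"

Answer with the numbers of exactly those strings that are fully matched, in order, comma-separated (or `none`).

1 → match
2 → no match
3 → no match
4 → no match
5 → no match — must start with "z"
6 → match
7 → no match
8 → no match
9 → no match
10 → no match

1, 6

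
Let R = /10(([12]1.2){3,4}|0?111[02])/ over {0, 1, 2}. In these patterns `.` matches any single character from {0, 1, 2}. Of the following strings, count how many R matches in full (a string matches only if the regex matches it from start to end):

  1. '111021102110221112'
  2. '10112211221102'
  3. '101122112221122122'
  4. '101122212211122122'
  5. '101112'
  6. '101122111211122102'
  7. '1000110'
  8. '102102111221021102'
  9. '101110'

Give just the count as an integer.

1 → no match — must start with '10'
2 → match
3 → match
4 → match
5 → match
6 → match
7 → no match
8 → match
9 → match
Total matched: 7

7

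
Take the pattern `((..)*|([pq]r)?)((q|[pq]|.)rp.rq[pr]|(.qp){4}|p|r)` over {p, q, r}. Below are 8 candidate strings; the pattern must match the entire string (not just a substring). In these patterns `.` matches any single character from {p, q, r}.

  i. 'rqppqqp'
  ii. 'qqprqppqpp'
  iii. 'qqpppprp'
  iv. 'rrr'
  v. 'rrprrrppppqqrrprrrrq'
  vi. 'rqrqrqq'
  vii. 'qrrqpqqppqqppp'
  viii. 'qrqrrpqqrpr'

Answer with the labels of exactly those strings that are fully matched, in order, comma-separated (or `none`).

i, iv, viii

i → match
ii → no match
iii → no match
iv → match
v → no match
vi → no match
vii → no match
viii → match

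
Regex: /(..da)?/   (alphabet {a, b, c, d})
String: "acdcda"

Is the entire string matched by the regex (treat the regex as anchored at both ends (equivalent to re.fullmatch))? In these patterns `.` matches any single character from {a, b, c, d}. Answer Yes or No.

No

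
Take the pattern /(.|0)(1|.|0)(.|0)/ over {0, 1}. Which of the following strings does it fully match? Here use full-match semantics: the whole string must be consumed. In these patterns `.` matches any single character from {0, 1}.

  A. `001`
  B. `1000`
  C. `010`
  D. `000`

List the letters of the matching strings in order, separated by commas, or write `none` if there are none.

A, C, D

A → match
B → no match
C → match
D → match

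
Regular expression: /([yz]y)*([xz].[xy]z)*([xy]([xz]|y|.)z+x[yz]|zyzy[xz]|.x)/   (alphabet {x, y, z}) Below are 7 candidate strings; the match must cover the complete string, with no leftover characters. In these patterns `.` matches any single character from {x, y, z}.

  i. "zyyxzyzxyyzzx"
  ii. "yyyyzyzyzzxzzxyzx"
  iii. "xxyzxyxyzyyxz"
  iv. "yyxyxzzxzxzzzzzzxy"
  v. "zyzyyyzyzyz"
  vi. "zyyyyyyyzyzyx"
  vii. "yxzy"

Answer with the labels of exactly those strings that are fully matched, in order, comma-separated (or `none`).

v, vi

i → no match
ii → no match
iii → no match
iv → no match
v. "zyzyyyzyzyz" → match
vi → match
vii. "yxzy" → no match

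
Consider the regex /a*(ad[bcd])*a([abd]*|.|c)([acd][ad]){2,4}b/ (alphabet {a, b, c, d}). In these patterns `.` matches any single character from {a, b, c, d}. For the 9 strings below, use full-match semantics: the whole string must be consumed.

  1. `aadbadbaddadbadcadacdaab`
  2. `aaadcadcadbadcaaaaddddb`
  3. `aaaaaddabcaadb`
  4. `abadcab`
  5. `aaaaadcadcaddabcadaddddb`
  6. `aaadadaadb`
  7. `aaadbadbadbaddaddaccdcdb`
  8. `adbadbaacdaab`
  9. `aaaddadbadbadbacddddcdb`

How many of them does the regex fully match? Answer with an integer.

9

1 → match
2 → match
3 → match
4 → match
5 → match
6 → match
7 → match
8 → match
9 → match
Total matched: 9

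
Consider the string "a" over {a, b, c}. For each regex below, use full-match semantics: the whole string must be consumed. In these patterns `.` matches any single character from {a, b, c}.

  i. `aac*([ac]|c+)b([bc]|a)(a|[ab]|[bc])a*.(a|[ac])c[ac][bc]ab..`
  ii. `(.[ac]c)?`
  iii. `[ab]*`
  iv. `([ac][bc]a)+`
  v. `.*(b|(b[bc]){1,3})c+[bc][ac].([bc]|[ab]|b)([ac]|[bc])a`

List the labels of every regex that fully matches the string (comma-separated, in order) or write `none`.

i → no match — must start with "aa"
ii → no match
iii → match
iv → no match
v → no match

iii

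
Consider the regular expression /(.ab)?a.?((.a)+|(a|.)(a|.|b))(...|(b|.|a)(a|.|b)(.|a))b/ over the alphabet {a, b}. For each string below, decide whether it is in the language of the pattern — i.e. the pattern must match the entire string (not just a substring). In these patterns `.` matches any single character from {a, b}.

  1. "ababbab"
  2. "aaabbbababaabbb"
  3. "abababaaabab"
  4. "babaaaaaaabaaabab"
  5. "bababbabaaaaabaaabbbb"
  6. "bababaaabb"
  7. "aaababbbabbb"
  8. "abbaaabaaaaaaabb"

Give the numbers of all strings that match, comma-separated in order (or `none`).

1, 5, 6, 8

1 → match
2 → no match
3 → no match
4 → no match
5 → match
6 → match
7 → no match
8 → match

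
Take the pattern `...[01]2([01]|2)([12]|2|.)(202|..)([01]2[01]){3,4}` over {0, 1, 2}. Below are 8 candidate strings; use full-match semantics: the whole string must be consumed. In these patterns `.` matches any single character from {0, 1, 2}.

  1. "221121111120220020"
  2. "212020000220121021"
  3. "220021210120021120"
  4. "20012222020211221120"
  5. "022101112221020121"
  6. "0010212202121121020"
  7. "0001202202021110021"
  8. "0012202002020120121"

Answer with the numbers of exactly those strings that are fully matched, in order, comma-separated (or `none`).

1 → no match
2 → no match
3 → match
4 → no match
5 → no match
6 → match
7 → no match
8 → no match

3, 6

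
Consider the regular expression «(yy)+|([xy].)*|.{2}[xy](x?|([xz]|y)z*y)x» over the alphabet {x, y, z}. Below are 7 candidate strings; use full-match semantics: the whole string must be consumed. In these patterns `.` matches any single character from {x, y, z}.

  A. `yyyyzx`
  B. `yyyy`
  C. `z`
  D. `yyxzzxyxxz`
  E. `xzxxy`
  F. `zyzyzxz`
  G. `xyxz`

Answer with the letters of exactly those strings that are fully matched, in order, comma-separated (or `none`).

A. `yyyyzx` → no match
B. `yyyy` → match
C. `z` → no match
D. `yyxzzxyxxz` → no match
E. `xzxxy` → no match
F. `zyzyzxz` → no match
G. `xyxz` → match

B, G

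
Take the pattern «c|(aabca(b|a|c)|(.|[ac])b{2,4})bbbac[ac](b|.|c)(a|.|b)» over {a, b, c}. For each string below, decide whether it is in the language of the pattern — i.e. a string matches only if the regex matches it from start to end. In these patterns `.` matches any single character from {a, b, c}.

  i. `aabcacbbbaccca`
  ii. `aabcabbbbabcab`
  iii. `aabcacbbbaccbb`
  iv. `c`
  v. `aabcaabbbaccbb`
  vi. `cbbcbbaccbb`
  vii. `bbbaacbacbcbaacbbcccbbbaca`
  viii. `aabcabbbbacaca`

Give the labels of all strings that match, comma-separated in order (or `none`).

i, iii, iv, v, viii

i → match
ii → no match
iii → match
iv. `c` → match
v → match
vi. `cbbcbbaccbb` → no match
vii → no match
viii → match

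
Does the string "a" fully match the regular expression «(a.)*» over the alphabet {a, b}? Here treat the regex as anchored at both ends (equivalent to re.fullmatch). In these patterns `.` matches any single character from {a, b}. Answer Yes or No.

No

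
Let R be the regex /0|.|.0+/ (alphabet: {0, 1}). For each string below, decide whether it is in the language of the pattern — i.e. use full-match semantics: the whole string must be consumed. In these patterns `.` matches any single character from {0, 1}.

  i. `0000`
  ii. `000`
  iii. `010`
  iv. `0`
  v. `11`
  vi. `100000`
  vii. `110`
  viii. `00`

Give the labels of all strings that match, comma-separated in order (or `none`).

i → match
ii → match
iii → no match
iv → match
v → no match
vi → match
vii → no match
viii → match

i, ii, iv, vi, viii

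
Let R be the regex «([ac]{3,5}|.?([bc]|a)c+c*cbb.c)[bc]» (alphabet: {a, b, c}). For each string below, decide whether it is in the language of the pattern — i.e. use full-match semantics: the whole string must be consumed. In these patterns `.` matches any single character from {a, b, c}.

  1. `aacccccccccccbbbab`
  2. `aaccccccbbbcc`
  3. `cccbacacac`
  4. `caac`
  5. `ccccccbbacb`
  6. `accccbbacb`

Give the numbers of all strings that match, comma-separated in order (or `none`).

2, 4, 5, 6

1 → no match
2 → match
3 → no match
4 → match
5 → match
6 → match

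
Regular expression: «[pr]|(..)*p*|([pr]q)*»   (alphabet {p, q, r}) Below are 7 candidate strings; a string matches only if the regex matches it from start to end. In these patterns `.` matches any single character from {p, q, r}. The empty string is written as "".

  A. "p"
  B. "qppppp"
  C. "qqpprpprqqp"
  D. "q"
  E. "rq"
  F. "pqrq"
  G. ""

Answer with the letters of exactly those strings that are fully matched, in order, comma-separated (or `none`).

A. "p" → match
B. "qppppp" → match
C. "qqpprpprqqp" → match
D. "q" → no match
E. "rq" → match
F. "pqrq" → match
G. "" → match

A, B, C, E, F, G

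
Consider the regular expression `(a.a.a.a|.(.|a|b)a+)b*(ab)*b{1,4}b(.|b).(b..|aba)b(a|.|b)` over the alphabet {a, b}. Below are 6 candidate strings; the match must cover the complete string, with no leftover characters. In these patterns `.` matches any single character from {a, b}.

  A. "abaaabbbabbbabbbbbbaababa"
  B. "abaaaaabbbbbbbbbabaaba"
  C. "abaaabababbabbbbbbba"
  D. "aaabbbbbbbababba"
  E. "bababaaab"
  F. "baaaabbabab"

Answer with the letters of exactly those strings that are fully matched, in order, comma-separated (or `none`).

A → no match
B → match
C → no match
D → match
E → no match
F → no match

B, D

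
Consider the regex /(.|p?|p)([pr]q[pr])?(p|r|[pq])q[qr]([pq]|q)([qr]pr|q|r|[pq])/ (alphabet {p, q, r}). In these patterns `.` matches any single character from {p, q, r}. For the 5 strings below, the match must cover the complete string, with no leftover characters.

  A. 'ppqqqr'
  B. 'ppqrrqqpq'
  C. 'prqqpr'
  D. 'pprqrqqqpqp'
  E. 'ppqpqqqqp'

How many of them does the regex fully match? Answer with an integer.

4

A → match
B → match
C → match
D → no match
E → match
Total matched: 4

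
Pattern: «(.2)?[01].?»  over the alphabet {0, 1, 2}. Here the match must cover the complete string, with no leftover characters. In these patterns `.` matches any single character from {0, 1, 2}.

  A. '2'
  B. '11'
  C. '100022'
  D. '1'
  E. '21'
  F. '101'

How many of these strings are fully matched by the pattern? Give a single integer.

A → no match
B → match
C → no match
D → match
E → no match
F → no match
Total matched: 2

2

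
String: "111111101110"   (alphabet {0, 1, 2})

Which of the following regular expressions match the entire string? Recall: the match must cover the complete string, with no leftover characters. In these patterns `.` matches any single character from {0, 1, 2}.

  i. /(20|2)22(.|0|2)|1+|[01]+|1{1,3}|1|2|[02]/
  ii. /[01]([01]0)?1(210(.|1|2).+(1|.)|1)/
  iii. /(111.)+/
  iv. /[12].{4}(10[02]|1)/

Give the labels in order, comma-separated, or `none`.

i, iii

i → match
ii → no match
iii → match
iv → no match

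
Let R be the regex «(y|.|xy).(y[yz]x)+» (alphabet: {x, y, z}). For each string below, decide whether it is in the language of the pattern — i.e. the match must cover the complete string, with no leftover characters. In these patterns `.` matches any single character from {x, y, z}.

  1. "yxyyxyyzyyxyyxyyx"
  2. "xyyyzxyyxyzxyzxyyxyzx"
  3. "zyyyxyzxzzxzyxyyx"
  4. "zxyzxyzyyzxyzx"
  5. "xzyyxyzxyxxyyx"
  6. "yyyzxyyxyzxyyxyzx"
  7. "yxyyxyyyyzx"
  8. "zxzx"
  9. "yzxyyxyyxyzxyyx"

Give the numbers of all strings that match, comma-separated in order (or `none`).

2, 6

1 → no match
2 → match
3 → no match
4 → no match
5 → no match
6 → match
7 → no match
8 → no match
9 → no match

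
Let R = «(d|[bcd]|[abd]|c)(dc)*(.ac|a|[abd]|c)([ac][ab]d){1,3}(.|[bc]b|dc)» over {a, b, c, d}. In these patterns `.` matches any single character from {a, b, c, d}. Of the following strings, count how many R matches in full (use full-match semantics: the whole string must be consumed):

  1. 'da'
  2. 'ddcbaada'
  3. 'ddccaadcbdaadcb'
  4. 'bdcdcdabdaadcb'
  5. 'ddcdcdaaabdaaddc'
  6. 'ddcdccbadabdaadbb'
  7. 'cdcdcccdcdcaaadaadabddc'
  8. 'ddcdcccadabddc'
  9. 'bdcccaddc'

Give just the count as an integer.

1. 'da' → no match
2. 'ddcbaada' → match
3 → match
4 → match
5 → no match
6 → no match
7 → no match
8 → match
9. 'bdcccaddc' → match
Total matched: 5

5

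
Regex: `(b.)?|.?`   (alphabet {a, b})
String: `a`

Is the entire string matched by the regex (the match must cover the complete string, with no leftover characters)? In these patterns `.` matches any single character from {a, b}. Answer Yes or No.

Yes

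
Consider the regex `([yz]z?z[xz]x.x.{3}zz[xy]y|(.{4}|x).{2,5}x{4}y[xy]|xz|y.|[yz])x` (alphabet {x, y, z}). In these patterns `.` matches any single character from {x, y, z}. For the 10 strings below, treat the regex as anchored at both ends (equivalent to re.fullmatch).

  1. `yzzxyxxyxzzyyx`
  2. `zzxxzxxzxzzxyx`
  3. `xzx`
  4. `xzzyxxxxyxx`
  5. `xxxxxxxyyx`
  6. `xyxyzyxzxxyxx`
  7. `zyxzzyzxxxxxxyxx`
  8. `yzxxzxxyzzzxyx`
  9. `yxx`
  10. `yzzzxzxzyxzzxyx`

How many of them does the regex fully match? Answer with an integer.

1 → match
2 → match
3. `xzx` → match
4. `xzzyxxxxyxx` → match
5. `xxxxxxxyyx` → match
6 → no match
7 → match
8 → match
9. `yxx` → match
10 → match
Total matched: 9

9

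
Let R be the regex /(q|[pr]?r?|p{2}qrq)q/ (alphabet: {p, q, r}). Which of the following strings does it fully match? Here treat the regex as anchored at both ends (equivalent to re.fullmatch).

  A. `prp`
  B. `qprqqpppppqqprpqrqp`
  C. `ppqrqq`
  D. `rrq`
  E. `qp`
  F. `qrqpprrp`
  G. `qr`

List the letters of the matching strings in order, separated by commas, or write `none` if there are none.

A. `prp` → no match — must end with `q`
B → no match — must end with `q`
C. `ppqrqq` → match
D. `rrq` → match
E. `qp` → no match — must end with `q`
F. `qrqpprrp` → no match — must end with `q`
G. `qr` → no match — must end with `q`

C, D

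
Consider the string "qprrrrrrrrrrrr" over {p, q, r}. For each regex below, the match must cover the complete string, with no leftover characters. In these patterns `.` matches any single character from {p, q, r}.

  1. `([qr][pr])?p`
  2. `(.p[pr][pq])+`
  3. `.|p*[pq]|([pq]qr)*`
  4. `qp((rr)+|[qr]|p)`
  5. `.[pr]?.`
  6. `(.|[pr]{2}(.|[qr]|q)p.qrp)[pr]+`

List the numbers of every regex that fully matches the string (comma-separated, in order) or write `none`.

4, 6

1 → no match — must end with "p"
2 → no match
3 → no match
4 → match
5 → no match
6 → match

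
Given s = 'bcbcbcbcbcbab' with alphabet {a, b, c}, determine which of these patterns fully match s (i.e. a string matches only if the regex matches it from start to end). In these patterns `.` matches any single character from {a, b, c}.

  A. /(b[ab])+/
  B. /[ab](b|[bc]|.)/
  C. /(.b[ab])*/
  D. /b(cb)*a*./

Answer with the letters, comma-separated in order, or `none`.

D

A → no match
B → no match
C → no match
D → match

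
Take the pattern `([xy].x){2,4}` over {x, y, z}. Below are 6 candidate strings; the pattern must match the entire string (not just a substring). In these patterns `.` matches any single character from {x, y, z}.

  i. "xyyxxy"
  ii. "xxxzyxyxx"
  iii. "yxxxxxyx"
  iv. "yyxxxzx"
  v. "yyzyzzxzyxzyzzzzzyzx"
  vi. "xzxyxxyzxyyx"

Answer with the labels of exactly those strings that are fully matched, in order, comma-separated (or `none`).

i → no match — must end with "x"
ii → no match
iii → no match
iv → no match
v → no match
vi → match

vi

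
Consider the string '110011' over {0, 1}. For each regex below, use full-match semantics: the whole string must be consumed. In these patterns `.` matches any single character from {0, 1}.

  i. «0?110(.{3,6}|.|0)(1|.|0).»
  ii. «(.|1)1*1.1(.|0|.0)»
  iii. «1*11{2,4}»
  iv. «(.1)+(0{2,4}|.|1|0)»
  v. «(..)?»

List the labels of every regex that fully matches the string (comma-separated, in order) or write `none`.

i

i → match
ii → no match
iii → no match
iv → no match
v → no match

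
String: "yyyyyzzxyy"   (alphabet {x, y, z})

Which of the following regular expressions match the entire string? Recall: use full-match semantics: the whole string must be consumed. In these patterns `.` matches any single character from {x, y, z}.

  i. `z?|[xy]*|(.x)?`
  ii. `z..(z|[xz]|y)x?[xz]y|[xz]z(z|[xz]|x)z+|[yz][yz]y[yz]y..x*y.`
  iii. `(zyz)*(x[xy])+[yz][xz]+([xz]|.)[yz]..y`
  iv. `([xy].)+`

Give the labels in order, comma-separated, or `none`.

ii

i → no match
ii → match
iii → no match
iv → no match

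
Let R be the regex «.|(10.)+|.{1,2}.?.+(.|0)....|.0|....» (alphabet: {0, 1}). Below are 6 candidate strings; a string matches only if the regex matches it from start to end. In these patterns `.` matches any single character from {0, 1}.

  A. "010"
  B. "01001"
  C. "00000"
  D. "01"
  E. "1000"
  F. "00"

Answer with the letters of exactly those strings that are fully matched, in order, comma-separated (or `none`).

A. "010" → no match
B. "01001" → no match
C. "00000" → no match
D. "01" → no match
E. "1000" → match
F. "00" → match

E, F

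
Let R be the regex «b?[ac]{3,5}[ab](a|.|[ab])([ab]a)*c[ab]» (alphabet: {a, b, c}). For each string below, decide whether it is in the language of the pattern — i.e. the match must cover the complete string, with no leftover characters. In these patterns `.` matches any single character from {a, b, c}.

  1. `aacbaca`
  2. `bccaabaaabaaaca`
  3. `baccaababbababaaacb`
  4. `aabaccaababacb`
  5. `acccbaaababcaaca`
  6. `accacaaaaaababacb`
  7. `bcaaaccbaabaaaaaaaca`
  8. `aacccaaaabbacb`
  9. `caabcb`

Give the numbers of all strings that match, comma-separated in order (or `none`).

1 → match
2 → match
3 → no match
4 → no match
5 → no match
6 → match
7 → no match
8 → no match
9 → no match

1, 2, 6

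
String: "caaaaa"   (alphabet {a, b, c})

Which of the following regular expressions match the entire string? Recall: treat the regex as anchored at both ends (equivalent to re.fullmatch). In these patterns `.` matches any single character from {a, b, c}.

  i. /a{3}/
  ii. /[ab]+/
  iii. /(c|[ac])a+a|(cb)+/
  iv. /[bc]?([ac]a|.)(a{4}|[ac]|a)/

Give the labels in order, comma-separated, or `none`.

iii, iv

i → no match — must start with "a"
ii → no match
iii → match
iv → match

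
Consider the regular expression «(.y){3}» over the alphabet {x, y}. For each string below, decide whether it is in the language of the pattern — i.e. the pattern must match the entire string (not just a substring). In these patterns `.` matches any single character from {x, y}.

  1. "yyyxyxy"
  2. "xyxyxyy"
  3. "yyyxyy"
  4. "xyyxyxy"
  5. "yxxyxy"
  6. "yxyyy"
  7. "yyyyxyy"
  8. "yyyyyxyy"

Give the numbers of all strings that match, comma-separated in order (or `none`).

none

1 → no match
2 → no match
3 → no match
4 → no match
5 → no match
6 → no match
7 → no match
8 → no match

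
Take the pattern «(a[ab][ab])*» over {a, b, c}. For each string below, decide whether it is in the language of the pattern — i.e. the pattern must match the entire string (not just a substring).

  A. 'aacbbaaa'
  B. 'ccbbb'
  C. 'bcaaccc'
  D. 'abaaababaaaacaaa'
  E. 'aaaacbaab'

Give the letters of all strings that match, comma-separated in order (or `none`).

none

A → no match
B → no match
C → no match
D → no match
E → no match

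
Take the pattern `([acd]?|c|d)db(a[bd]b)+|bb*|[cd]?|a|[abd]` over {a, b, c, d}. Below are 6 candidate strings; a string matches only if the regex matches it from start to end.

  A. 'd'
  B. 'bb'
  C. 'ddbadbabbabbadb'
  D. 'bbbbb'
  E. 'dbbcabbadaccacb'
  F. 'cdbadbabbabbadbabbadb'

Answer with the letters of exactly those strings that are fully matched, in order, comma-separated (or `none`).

A → match
B → match
C → match
D → match
E → no match
F → match

A, B, C, D, F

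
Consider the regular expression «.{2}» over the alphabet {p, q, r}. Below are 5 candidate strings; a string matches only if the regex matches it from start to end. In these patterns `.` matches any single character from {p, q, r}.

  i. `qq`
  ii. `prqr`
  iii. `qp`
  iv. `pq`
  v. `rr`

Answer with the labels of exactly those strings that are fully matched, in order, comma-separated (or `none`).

i. `qq` → match
ii. `prqr` → no match
iii. `qp` → match
iv. `pq` → match
v. `rr` → match

i, iii, iv, v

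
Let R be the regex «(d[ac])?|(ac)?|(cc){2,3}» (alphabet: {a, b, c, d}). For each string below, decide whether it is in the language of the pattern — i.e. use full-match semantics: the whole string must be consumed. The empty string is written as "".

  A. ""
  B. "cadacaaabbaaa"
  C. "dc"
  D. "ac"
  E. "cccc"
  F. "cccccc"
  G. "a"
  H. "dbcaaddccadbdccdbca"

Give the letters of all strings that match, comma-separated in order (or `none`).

A. "" → match
B → no match
C. "dc" → match
D. "ac" → match
E. "cccc" → match
F. "cccccc" → match
G. "a" → no match
H → no match

A, C, D, E, F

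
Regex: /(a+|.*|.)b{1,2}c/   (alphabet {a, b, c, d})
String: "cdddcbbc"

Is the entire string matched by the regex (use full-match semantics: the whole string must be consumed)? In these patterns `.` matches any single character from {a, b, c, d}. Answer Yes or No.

Yes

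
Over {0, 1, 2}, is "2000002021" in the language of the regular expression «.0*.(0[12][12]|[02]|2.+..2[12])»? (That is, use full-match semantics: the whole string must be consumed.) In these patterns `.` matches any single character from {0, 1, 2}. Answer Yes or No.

Yes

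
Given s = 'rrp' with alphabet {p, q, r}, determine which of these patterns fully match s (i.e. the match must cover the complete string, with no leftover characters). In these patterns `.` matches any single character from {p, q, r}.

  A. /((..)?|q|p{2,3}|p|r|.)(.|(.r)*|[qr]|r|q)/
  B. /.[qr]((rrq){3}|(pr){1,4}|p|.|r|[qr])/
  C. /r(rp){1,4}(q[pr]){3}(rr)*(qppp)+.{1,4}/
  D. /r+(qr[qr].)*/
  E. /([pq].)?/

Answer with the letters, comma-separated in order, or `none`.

A → match
B → match
C → no match
D → no match
E → no match

A, B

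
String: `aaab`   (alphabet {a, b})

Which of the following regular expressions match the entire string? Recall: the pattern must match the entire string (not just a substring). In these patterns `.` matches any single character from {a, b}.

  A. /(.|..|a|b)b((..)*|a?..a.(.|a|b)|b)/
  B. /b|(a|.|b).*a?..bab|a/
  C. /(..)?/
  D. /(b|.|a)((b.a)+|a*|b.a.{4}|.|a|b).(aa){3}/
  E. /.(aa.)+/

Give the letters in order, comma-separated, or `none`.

A → no match
B → no match
C → no match
D → no match — must end with `aa`
E → match

E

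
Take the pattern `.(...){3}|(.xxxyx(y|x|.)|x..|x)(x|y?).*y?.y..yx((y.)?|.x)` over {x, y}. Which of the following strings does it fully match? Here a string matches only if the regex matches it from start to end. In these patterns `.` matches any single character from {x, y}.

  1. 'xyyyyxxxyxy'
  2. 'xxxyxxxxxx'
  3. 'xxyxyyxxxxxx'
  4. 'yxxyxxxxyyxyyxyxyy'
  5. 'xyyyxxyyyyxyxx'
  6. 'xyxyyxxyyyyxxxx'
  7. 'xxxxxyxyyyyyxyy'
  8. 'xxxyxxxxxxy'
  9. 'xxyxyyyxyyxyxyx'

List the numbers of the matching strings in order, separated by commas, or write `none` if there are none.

2, 7, 9

1 → no match
2 → match
3 → no match
4 → no match
5 → no match
6 → no match
7 → match
8 → no match
9 → match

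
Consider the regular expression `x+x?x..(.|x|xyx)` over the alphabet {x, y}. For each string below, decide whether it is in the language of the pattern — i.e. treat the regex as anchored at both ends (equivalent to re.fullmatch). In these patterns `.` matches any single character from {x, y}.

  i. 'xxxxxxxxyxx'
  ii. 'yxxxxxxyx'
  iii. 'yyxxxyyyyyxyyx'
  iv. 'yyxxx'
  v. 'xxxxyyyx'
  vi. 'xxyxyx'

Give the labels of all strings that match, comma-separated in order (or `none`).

i → match
ii → no match — must start with 'x'
iii → no match — must start with 'x'
iv → no match — must start with 'x'
v → no match
vi → no match

i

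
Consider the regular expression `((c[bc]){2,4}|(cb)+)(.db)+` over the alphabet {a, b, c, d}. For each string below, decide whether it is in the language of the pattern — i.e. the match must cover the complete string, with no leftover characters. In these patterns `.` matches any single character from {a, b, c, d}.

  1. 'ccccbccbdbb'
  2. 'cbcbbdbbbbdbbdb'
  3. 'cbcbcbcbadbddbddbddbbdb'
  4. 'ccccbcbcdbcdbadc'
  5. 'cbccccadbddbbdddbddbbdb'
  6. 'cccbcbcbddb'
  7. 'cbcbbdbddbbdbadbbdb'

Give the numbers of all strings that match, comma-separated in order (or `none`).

1 → no match — must end with 'db'
2 → no match
3 → match
4 → no match — must end with 'db'
5 → no match
6 → match
7 → match

3, 6, 7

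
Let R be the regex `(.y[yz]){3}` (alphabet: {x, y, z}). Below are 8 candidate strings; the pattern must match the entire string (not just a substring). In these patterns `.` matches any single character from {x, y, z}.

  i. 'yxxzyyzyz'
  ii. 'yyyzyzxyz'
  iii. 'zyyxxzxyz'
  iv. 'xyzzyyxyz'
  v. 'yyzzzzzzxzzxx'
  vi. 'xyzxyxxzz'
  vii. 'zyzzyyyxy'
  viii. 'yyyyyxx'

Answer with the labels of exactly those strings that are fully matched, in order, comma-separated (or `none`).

i → no match
ii → match
iii → no match
iv → match
v → no match
vi → no match
vii → no match
viii → no match

ii, iv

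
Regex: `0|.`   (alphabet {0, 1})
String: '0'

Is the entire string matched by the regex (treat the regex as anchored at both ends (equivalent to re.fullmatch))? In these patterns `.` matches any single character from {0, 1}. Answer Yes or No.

Yes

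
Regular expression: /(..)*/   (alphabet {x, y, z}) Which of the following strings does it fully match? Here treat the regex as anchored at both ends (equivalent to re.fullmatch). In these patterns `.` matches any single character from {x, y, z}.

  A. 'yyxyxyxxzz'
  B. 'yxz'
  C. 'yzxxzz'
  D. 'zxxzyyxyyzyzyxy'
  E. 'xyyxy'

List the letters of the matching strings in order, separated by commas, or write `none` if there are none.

A, C

A → match
B → no match
C → match
D → no match
E → no match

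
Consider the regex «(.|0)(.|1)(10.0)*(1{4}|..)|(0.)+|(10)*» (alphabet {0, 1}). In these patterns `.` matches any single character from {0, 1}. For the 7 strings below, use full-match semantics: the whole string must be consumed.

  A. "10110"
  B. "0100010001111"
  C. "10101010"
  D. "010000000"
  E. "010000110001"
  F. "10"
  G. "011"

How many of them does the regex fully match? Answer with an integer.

2

A. "10110" → no match
B → no match
C. "10101010" → match
D. "010000000" → no match
E. "010000110001" → no match
F. "10" → match
G. "011" → no match
Total matched: 2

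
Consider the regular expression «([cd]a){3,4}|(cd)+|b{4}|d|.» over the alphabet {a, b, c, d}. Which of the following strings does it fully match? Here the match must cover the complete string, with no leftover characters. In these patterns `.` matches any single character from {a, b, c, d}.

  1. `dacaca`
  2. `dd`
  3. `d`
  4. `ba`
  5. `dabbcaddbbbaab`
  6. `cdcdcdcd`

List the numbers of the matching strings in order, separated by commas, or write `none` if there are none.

1 → match
2 → no match
3 → match
4 → no match
5 → no match
6 → match

1, 3, 6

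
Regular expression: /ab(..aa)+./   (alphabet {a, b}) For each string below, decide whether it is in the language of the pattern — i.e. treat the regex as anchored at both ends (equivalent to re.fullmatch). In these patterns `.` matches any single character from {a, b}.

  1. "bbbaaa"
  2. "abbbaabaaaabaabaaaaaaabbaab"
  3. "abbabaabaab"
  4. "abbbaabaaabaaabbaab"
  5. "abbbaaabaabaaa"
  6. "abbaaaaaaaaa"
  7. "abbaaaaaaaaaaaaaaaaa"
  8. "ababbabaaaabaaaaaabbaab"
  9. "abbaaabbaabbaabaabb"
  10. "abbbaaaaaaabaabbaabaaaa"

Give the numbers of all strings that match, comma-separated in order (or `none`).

2, 4, 10

1 → no match — must start with "ab"
2 → match
3 → no match
4 → match
5 → no match
6 → no match
7 → no match
8 → no match
9 → no match
10 → match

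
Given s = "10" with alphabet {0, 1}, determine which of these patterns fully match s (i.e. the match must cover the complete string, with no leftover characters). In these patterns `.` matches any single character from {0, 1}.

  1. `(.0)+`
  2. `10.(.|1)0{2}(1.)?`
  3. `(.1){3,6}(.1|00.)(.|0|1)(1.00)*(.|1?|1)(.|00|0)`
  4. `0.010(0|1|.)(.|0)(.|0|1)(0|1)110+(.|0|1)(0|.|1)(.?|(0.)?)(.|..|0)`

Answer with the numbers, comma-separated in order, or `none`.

1

1 → match
2 → no match
3 → no match
4 → no match — must start with "0"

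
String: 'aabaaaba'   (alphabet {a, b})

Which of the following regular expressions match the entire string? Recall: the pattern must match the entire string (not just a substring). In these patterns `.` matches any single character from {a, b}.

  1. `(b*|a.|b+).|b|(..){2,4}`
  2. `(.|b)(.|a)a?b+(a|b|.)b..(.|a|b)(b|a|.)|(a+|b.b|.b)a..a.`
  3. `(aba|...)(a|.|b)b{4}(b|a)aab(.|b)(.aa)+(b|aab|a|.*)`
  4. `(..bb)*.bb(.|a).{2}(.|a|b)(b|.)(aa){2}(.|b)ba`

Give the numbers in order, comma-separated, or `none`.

1 → match
2 → no match
3 → no match
4 → no match

1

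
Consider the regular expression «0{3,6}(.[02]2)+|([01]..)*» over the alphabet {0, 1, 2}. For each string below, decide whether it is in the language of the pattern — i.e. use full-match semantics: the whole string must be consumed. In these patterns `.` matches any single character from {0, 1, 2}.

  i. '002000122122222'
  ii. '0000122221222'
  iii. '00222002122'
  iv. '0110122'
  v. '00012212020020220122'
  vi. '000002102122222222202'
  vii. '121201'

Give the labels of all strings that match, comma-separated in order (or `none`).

i → no match
ii → no match
iii → no match
iv → no match
v → no match
vi → match
vii → no match

vi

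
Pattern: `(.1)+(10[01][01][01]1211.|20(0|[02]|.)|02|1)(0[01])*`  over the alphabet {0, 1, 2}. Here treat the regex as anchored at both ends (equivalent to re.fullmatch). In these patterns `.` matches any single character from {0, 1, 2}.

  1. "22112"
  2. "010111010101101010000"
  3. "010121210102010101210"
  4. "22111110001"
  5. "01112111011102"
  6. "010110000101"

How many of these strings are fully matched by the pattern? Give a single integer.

1 → no match
2 → match
3 → no match
4 → no match
5 → match
6 → no match
Total matched: 2

2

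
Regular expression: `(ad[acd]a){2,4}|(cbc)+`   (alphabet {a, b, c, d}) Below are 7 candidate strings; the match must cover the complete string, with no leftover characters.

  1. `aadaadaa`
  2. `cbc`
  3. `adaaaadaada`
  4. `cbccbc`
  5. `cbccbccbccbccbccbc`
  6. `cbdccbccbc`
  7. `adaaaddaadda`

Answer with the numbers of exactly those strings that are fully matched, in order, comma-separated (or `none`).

1 → no match
2 → match
3 → no match
4 → match
5 → match
6 → no match
7 → match

2, 4, 5, 7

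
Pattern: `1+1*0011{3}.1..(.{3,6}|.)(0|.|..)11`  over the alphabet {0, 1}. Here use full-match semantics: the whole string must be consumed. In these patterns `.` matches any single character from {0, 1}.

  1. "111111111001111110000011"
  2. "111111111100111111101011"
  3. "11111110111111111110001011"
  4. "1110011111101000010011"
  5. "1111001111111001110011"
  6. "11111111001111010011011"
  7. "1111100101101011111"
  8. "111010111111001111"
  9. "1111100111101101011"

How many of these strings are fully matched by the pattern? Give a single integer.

1 → match
2 → match
3 → no match
4 → match
5 → match
6 → match
7 → no match
8 → no match
9 → match
Total matched: 6

6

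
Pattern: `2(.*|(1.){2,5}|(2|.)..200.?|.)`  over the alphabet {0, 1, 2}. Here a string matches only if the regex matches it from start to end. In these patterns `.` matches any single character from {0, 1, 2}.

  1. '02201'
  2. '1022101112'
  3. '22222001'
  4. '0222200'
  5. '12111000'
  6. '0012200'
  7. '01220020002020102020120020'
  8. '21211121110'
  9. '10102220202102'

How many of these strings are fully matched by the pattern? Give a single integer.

2

1. '02201' → no match — must start with '2'
2. '1022101112' → no match — must start with '2'
3. '22222001' → match
4. '0222200' → no match — must start with '2'
5. '12111000' → no match — must start with '2'
6. '0012200' → no match — must start with '2'
7 → no match — must start with '2'
8. '21211121110' → match
9 → no match — must start with '2'
Total matched: 2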